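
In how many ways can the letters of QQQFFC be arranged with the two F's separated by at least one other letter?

40

Total arrangements of QQQFFC: 6!/(3!·2!) = 60.
Arrangements with the F's together: treat FF as one letter, giving (5)!/(3!) = 20.
Subtracting, 60 − 20 = 40 arrangements keep the F's apart.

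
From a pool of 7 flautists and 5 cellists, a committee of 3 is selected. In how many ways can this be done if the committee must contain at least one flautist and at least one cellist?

175

Unrestricted: C(12,3) = 220 ways to pick any 3 of the 12.
Selections missing a whole group: no flautists → C(5,3) = 10; no cellists → C(7,3) = 35.
Both groups omitted at once is impossible, so 220 − 45 = 175.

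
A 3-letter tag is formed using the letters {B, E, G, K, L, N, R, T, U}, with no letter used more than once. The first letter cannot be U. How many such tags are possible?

The first letter has 9−1 = 8 choices (anything except U).
The remaining 2 letters are filled from the other 8 symbols without repetition: 8 × 7 = 56.
Total: 8 × 56 = 448.

448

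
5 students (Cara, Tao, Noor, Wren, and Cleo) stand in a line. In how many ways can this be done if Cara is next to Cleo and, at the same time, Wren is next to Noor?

24

Treat {Cara,Cleo} as one block (2 orders) and {Wren,Noor} as another (2 orders).
That leaves 3 units to arrange: 2 × 2 × 3! = 4 × 6 = 24.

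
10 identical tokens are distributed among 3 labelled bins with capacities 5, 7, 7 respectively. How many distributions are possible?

Ignoring the caps, the number of non-negative solutions to x_1+…+x_3 = 10 is C(12,2) = 66.
Subtract solutions that violate a single cap (substitute x_i' = x_i − (cap_i+1)): x_1 ≥ 6 gives C(6,2) = 15; x_2 ≥ 8 gives C(4,2) = 6; x_3 ≥ 8 gives C(4,2) = 6. Together 27.
No two caps can be exceeded simultaneously, so the pair terms are all 0.
By inclusion–exclusion the count is 66 − 27 + 0 = 39.

39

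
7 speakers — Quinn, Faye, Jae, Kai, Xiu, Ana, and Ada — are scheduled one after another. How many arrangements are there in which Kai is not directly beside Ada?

There are 7! = 5040 arrangements in all. If Kai and Ada are adjacent, merging them into one block gives 2·(6)! = 1440 arrangements.
Complementary counting: 5040 − 1440 = 3600.

3600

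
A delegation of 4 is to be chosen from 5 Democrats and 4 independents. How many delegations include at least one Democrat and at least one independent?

With no constraint there are C(9,4) = 126 possible selections.
Selections missing a whole group: no Democrats → C(4,4) = 1; no independents → C(5,4) = 5.
Both groups omitted at once is impossible, so 126 − 6 = 120.

120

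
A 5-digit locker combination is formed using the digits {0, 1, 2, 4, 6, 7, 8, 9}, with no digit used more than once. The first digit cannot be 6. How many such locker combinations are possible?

The first digit has 8−1 = 7 choices (anything except 6).
The remaining 4 digits are filled from the other 7 symbols without repetition: 7 × 6 × 5 × 4 = 840.
Total: 7 × 840 = 5880.

5880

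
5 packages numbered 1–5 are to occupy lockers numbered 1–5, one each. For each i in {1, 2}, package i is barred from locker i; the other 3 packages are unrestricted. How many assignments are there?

Let Aᵢ (for i ∈ {1, 2}) be the placements that put package i in its forbidden locker. Any j of these fix j positions, leaving (5−j)! ways to fill the rest, and there are C(2,j) ways to pick which j.
By inclusion–exclusion, the number of valid placements is Σ_{j=0}^{2} (−1)^j C(2,j)·(5−j)!.
Computing: 120 − 48 + 6 = 78.

78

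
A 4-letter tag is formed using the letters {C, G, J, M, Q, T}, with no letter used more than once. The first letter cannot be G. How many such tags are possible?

The first letter has 6−1 = 5 choices (anything except G).
The remaining 3 letters are filled from the other 5 symbols without repetition: 5 × 4 × 3 = 60.
Total: 5 × 60 = 300.

300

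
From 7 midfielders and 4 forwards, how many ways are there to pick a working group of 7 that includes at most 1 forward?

29

Split by how many forwards are chosen (0 through 1).
Sum: C(4,0)·C(7,7) + C(4,1)·C(7,6) = 1 + 28 = 29.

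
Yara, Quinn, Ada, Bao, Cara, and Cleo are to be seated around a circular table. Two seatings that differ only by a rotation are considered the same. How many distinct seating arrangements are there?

120

Fix one person's seat to break rotational symmetry; the remaining 5 people can be arranged in (5)! = 120 ways.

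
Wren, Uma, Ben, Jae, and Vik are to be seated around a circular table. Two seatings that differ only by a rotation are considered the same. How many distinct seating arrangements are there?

Seat Wren anywhere (absorbing the rotational symmetry), then permute the other 4: (4)! = 24.

24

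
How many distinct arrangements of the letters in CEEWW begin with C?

With the first slot taken by C, it remains to arrange the other 4 letters (EEWW).
Those 4 letters have E appearing twice and W appearing twice, giving (4)!/(2!·2!) = 6.

6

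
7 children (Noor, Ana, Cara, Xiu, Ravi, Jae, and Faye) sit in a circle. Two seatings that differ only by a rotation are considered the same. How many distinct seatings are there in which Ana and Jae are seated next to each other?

Glue Ana and Jae into a block (2 internal orders). Seating 6 units around a circle gives (5)! arrangements.
So 2 × (5)! = 2 × 120 = 240.

240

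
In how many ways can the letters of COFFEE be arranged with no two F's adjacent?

120

Total arrangements of COFFEE: 6!/(2!·2!) = 180.
If the two F's are adjacent, glue them into one block, leaving 5 items to arrange: (5)!/(2!) = 60 ways.
Hence 180 − 60 = 120.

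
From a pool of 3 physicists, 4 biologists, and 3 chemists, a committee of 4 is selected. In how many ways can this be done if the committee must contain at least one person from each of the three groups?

Total 4-person selections from all 10: C(10,4) = 210.
Subtract selections that omit an entire group: no physicists → C(7,4) = 35; no biologists → C(6,4) = 15; no chemists → C(7,4) = 35.
Add back selections omitting two groups (i.e. drawn from a single group): C(3,4) + C(4,4) + C(3,4) = 1.
By inclusion–exclusion: 210 − 85 + 1 = 126.

126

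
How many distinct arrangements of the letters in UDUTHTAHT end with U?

3360

Fix U in the last position and arrange the remaining 8 letters.
Those 8 letters have H appearing twice and T appearing 3 times, giving (8)!/(3!·2!) = 3360.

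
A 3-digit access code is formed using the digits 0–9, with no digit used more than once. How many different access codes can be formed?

Choose and order 3 of the 10 symbols: the first digit has 10 options, the next 9, then 8.
10 × 9 × 8 = 720.

720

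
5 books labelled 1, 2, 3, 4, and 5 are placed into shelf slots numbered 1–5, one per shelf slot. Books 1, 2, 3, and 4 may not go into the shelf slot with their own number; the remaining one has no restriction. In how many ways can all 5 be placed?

53

Let Aᵢ (for 1 ≤ i ≤ 4) be the placements that put book i in its forbidden shelf slot. Any j of these fix j positions, leaving (5−j)! ways to fill the rest, and there are C(4,j) ways to pick which j.
By inclusion–exclusion, the number of valid placements is Σ_{j=0}^{4} (−1)^j C(4,j)·(5−j)!.
Computing: 120 − 96 + 36 − 8 + 1 = 53.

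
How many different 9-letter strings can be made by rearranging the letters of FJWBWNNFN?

15120

Letter multiplicities in FJWBWNNFN: B×1, F×2, J×1, N×3, W×2.
So there are 9! / (3!·2!·2!) = 15120 distinguishable arrangements.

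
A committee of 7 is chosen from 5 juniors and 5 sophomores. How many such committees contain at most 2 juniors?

10

Split by how many juniors are chosen (0 through 2).
Sum: C(5,0)·C(5,7) + C(5,1)·C(5,6) + C(5,2)·C(5,5) = 0 + 0 + 10 = 10.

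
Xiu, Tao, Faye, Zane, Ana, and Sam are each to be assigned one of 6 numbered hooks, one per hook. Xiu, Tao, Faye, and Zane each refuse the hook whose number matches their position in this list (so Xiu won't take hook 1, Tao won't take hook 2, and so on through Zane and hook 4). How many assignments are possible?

362

Let Aᵢ (for 1 ≤ i ≤ 4) be the placements that put person i in their forbidden hook. Any j of these fix j positions, leaving (6−j)! ways to fill the rest, and there are C(4,j) ways to pick which j.
By inclusion–exclusion, the number of valid placements is Σ_{j=0}^{4} (−1)^j C(4,j)·(6−j)!.
Computing: 720 − 480 + 144 − 24 + 2 = 362.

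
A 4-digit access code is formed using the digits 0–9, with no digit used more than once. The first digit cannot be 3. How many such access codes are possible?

4536

The first digit has 10−1 = 9 choices (anything except 3).
The remaining 3 digits are filled from the other 9 symbols without repetition: 9 × 8 × 7 = 504.
Total: 9 × 504 = 4536.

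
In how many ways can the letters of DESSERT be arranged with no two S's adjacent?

There are 7!/(2!·2!) = 1260 arrangements of DESSERT in total.
If the two S's are adjacent, glue them into one block, leaving 6 items to arrange: (6)!/(2!) = 360 ways.
Subtracting, 1260 − 360 = 900 arrangements keep the S's apart.

900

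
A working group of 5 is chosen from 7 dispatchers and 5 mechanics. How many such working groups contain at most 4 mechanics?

791

Split by how many mechanics are chosen (0 through 4).
Sum: C(5,0)·C(7,5) + C(5,1)·C(7,4) + C(5,2)·C(7,3) + C(5,3)·C(7,2) + C(5,4)·C(7,1) = 21 + 175 + 350 + 210 + 35 = 791.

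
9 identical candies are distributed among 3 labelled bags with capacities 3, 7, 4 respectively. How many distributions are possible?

Without the upper bounds there are C(11,2) = 55 ways to split 9 among 3 bags.
Subtract solutions that violate a single cap (substitute x_i' = x_i − (cap_i+1)): x_1 ≥ 4 gives C(7,2) = 21; x_2 ≥ 8 gives C(3,2) = 3; x_3 ≥ 5 gives C(6,2) = 15. Together 39.
Add back pairs where two caps are both exceeded: 0 + 1 + 0 = 1.
By inclusion–exclusion the count is 55 − 39 + 1 = 17.

17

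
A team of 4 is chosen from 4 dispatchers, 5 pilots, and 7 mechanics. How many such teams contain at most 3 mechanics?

Split by how many mechanics are chosen (0 through 3).
Sum: C(7,0)·C(9,4) + C(7,1)·C(9,3) + C(7,2)·C(9,2) + C(7,3)·C(9,1) = 126 + 588 + 756 + 315 = 1785.

1785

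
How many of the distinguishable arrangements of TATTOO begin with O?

20

Fix O in the first position and arrange the remaining 5 letters.
Those 5 letters have T appearing 3 times, giving (5)!/(3!) = 20.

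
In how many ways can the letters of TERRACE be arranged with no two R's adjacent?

Total arrangements of TERRACE: 7!/(2!·2!) = 1260.
If the two R's are adjacent, glue them into one block, leaving 6 items to arrange: (6)!/(2!) = 360 ways.
Subtracting, 1260 − 360 = 900 arrangements keep the R's apart.

900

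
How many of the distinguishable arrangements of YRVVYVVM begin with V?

Fix V in the first position and arrange the remaining 7 letters.
Those 7 letters have V appearing 3 times and Y appearing twice, giving (7)!/(3!·2!) = 420.

420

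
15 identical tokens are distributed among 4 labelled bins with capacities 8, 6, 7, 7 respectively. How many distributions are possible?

329

By stars and bars, unrestricted non-negative solutions to x_1+…+x_4 = 15 number C(15+3,3) = 816.
Subtract solutions that violate a single cap (substitute x_i' = x_i − (cap_i+1)): x_1 ≥ 9 gives C(9,3) = 84; x_2 ≥ 7 gives C(11,3) = 165; x_3 ≥ 8 gives C(10,3) = 120; x_4 ≥ 8 gives C(10,3) = 120. Together 489.
Add back pairs where two caps are both exceeded: 0 + 0 + 0 + 1 + 1 + 0 = 2.
By inclusion–exclusion the count is 816 − 489 + 2 = 329.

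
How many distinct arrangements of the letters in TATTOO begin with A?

Fix A in the first position and arrange the remaining 5 letters.
Those 5 letters have O appearing twice and T appearing 3 times, giving (5)!/(3!·2!) = 10.

10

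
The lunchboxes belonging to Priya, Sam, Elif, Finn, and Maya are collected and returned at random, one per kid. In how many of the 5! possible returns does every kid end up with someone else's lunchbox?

44

Let Aᵢ be the assignments in which kid i gets their own lunchbox. We want the size of the complement of A₁∪…∪A_5.
By inclusion–exclusion this is Σ_{j=0}^{5} (−1)^j C(5,j)·(5−j)!.
Computing: 120 − 120 + 60 − 20 + 5 − 1 = 44.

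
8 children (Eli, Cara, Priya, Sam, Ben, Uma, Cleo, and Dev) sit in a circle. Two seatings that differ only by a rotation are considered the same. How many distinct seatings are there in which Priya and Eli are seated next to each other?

1440

Glue Priya and Eli into a block (2 internal orders). Seating 7 units around a circle gives (6)! arrangements.
So 2 × (6)! = 2 × 720 = 1440.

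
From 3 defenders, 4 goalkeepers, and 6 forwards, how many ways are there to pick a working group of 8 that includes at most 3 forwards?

Split by how many forwards are chosen (0 through 3).
Sum: C(6,0)·C(7,8) + C(6,1)·C(7,7) + C(6,2)·C(7,6) + C(6,3)·C(7,5) = 0 + 6 + 105 + 420 = 531.

531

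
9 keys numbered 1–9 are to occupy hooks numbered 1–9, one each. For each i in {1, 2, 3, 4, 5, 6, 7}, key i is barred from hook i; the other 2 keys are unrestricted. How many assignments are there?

165016

Let Aᵢ (for 1 ≤ i ≤ 7) be the placements that put key i in its forbidden hook. Any j of these fix j positions, leaving (9−j)! ways to fill the rest, and there are C(7,j) ways to pick which j.
By inclusion–exclusion, the number of valid placements is Σ_{j=0}^{7} (−1)^j C(7,j)·(9−j)!.
Computing: 362880 − 282240 + 105840 − 25200 + 4200 − 504 + 42 − 2 = 165016.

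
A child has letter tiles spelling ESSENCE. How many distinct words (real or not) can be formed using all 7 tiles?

420

The 7 letters of ESSENCE have repeats: E appearing 3 times and S appearing twice.
The number of distinct arrangements is 7!/(3!·2!) = 5040/12 = 420.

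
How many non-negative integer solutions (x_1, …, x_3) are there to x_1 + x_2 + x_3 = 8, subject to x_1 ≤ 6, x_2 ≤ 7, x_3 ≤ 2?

20

Without the upper bounds there are C(10,2) = 45 ways to split 8 among 3 variables.
Subtract solutions that violate a single cap (substitute x_i' = x_i − (cap_i+1)): x_1 ≥ 7 gives C(3,2) = 3; x_2 ≥ 8 gives C(2,2) = 1; x_3 ≥ 3 gives C(7,2) = 21. Together 25.
No two caps can be exceeded simultaneously, so the pair terms are all 0.
By inclusion–exclusion the count is 45 − 25 + 0 = 20.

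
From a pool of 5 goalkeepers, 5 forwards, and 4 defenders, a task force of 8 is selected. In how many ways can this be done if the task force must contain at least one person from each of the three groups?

2940

With no constraint there are C(14,8) = 3003 possible selections.
Subtract selections that omit an entire group: no goalkeepers → C(9,8) = 9; no forwards → C(9,8) = 9; no defenders → C(10,8) = 45.
Add back selections omitting two groups (i.e. drawn from a single group): C(5,8) + C(5,8) + C(4,8) = 0.
By inclusion–exclusion: 3003 − 63 + 0 = 2940.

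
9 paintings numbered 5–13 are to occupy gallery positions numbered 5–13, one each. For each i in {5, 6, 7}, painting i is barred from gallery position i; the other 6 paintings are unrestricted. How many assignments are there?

256320

Let Aᵢ (for i ∈ {5, 6, 7}) be the placements that put painting i in its forbidden gallery position. Any j of these fix j positions, leaving (9−j)! ways to fill the rest, and there are C(3,j) ways to pick which j.
By inclusion–exclusion, the number of valid placements is Σ_{j=0}^{3} (−1)^j C(3,j)·(9−j)!.
Computing: 362880 − 120960 + 15120 − 720 = 256320.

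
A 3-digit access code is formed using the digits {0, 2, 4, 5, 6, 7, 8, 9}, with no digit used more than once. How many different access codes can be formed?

This is a permutation of 3 out of 8: P(8,3) = 8!/5!.
8 × 7 × 6 = 336.

336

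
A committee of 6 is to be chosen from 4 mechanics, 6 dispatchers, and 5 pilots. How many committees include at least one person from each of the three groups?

Unrestricted: C(15,6) = 5005 ways to pick any 6 of the 15.
Selections missing a whole group: no mechanics → C(11,6) = 462; no dispatchers → C(9,6) = 84; no pilots → C(10,6) = 210.
Add back selections omitting two groups (i.e. drawn from a single group): C(4,6) + C(6,6) + C(5,6) = 1.
By inclusion–exclusion: 5005 − 756 + 1 = 4250.

4250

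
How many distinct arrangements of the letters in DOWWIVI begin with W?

360

With the first slot taken by W, it remains to arrange the other 6 letters (DOWIVI).
Those 6 letters have I appearing twice, giving (6)!/(2!) = 360.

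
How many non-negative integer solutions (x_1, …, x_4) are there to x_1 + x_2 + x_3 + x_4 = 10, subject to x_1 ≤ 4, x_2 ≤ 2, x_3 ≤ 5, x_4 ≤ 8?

Without the upper bounds there are C(13,3) = 286 ways to split 10 among 4 variables.
Subtract solutions that violate a single cap (substitute x_i' = x_i − (cap_i+1)): x_1 ≥ 5 gives C(8,3) = 56; x_2 ≥ 3 gives C(10,3) = 120; x_3 ≥ 6 gives C(7,3) = 35; x_4 ≥ 9 gives C(4,3) = 4. Together 215.
Add back pairs where two caps are both exceeded: 10 + 0 + 0 + 4 + 0 + 0 = 14.
By inclusion–exclusion the count is 286 − 215 + 14 = 85.

85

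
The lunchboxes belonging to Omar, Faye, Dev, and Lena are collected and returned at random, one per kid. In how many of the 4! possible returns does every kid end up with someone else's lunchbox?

Let Aᵢ be the assignments in which kid i gets their own lunchbox. We want the size of the complement of A₁∪…∪A_4.
By inclusion–exclusion this is Σ_{j=0}^{4} (−1)^j C(4,j)·(4−j)!.
Computing: 24 − 24 + 12 − 4 + 1 = 9.

9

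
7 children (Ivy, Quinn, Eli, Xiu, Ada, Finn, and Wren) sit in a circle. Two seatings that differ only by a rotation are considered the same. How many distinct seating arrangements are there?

720

Fix one person's seat to break rotational symmetry; the remaining 6 people can be arranged in (6)! = 720 ways.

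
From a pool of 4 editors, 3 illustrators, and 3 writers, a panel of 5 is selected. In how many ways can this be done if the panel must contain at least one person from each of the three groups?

204

With no constraint there are C(10,5) = 252 possible selections.
Selections missing a whole group: no editors → C(6,5) = 6; no illustrators → C(7,5) = 21; no writers → C(7,5) = 21.
Add back selections omitting two groups (i.e. drawn from a single group): C(4,5) + C(3,5) + C(3,5) = 0.
By inclusion–exclusion: 252 − 48 + 0 = 204.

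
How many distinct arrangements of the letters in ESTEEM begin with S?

20

With the first slot taken by S, it remains to arrange the other 5 letters (ETEEM).
Those 5 letters have E appearing 3 times, giving (5)!/(3!) = 20.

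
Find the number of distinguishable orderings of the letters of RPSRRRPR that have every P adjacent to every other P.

Treat the 2 copies of P as a single block. The multiset to arrange is then {PP, R, R, R, R, R, S}, 7 items in all.
That gives (7)!/(5!) = 42 arrangements.

42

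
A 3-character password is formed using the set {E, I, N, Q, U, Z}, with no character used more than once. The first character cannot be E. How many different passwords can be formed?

The first character has 6−1 = 5 choices (anything except E).
The remaining 2 characters are filled from the other 5 symbols without repetition: 5 × 4 = 20.
Total: 5 × 20 = 100.

100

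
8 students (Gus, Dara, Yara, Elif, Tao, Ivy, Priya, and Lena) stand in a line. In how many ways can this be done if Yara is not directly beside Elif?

Of the 8! = 40320 arrangements, those with Yara and Elif adjacent number 2 × 7! = 10080 (treat the pair as a block with 2 internal orders).
So 40320 − 10080 = 30240 arrangements keep them apart.

30240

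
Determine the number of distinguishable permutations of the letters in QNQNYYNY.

The 8 letters of QNQNYYNY have repeats: N appearing 3 times, Q appearing twice, and Y appearing 3 times.
Dividing 8! = 40320 by 3!·3!·2! = 72 for the repeated letters gives 560.

560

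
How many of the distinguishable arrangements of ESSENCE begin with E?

With the first slot taken by E, it remains to arrange the other 6 letters (SSENCE).
Those 6 letters have E appearing twice and S appearing twice, giving (6)!/(2!·2!) = 180.

180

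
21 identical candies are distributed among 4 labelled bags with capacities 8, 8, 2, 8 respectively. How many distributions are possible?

Ignoring the caps, the number of non-negative solutions to x_1+…+x_4 = 21 is C(24,3) = 2024.
Subtract solutions that violate a single cap (substitute x_i' = x_i − (cap_i+1)): x_1 ≥ 9 gives C(15,3) = 455; x_2 ≥ 9 gives C(15,3) = 455; x_3 ≥ 3 gives C(21,3) = 1330; x_4 ≥ 9 gives C(15,3) = 455. Together 2695.
Add back pairs where two caps are both exceeded: 20 + 220 + 20 + 220 + 20 + 220 = 720.
Subtract triples: 1 + 0 + 1 + 1 = 3.
By inclusion–exclusion the count is 2024 − 2695 + 720 − 3 = 46.

46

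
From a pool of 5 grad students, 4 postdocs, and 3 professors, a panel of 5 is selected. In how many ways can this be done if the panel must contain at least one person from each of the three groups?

590

Total 5-person selections from all 12: C(12,5) = 792.
Subtract selections that omit an entire group: no grad students → C(7,5) = 21; no postdocs → C(8,5) = 56; no professors → C(9,5) = 126.
Add back selections omitting two groups (i.e. drawn from a single group): C(5,5) + C(4,5) + C(3,5) = 1.
By inclusion–exclusion: 792 − 203 + 1 = 590.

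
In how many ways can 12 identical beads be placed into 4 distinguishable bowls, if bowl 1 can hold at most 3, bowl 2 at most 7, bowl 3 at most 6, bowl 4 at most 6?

152

By stars and bars, unrestricted non-negative solutions to x_1+…+x_4 = 12 number C(12+3,3) = 455.
Subtract solutions that violate a single cap (substitute x_i' = x_i − (cap_i+1)): x_1 ≥ 4 gives C(11,3) = 165; x_2 ≥ 8 gives C(7,3) = 35; x_3 ≥ 7 gives C(8,3) = 56; x_4 ≥ 7 gives C(8,3) = 56. Together 312.
Add back pairs where two caps are both exceeded: 1 + 4 + 4 + 0 + 0 + 0 = 9.
By inclusion–exclusion the count is 455 − 312 + 9 = 152.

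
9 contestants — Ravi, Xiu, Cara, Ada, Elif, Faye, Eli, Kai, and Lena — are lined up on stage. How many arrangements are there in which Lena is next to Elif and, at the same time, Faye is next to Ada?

20160

Treat {Lena,Elif} as one block (2 orders) and {Faye,Ada} as another (2 orders).
That leaves 7 units to arrange: 2 × 2 × 7! = 4 × 5040 = 20160.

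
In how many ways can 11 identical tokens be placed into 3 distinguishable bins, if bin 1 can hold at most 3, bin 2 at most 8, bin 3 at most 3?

Ignoring the caps, the number of non-negative solutions to x_1+…+x_3 = 11 is C(13,2) = 78.
Subtract solutions that violate a single cap (substitute x_i' = x_i − (cap_i+1)): x_1 ≥ 4 gives C(9,2) = 36; x_2 ≥ 9 gives C(4,2) = 6; x_3 ≥ 4 gives C(9,2) = 36. Together 78.
Add back pairs where two caps are both exceeded: 0 + 10 + 0 = 10.
By inclusion–exclusion the count is 78 − 78 + 10 = 10.

10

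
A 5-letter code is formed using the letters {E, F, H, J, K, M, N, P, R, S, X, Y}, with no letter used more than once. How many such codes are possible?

Choose and order 5 of the 12 symbols: the first letter has 12 options, the next 11, and so on down to 8.
That product is 12 × 11 × 10 × 9 × 8 = 95040.

95040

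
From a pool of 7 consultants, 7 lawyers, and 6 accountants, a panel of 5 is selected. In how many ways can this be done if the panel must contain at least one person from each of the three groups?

10976

Total 5-person selections from all 20: C(20,5) = 15504.
Subtract selections that omit an entire group: no consultants → C(13,5) = 1287; no lawyers → C(13,5) = 1287; no accountants → C(14,5) = 2002.
Add back selections omitting two groups (i.e. drawn from a single group): C(7,5) + C(7,5) + C(6,5) = 48.
By inclusion–exclusion: 15504 − 4576 + 48 = 10976.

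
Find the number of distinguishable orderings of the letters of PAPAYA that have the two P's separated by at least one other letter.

Total arrangements of PAPAYA: 6!/(3!·2!) = 60.
If the two P's are adjacent, glue them into one block, leaving 5 items to arrange: (5)!/(3!) = 20 ways.
Subtracting, 60 − 20 = 40 arrangements keep the P's apart.

40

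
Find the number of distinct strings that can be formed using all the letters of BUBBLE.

The 6 letters of BUBBLE have repeats: B appearing 3 times.
So there are 6! / (3!) = 120 distinguishable arrangements.

120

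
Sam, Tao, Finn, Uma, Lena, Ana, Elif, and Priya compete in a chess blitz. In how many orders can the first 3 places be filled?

336

There are 8 choices for 1st place, 7 for 2nd, and 6 for 3rd.
That gives 8 × 7 × 6 = 336.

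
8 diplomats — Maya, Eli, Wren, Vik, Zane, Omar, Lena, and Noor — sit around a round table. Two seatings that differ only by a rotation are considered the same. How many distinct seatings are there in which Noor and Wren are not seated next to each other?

3600

Without the restriction there are (7)! = 5040 seatings.
Those with Noor next to Wren: fuse the pair into one unit and seat 7 units around a circle — 2·(6)! = 1440.
Subtracting, 5040 − 1440 = 3600.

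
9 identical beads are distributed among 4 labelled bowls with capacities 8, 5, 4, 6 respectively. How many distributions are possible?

Without the upper bounds there are C(12,3) = 220 ways to split 9 among 4 bowls.
Subtract solutions that violate a single cap (substitute x_i' = x_i − (cap_i+1)): x_1 ≥ 9 gives C(3,3) = 1; x_2 ≥ 6 gives C(6,3) = 20; x_3 ≥ 5 gives C(7,3) = 35; x_4 ≥ 7 gives C(5,3) = 10. Together 66.
No two caps can be exceeded simultaneously, so the pair terms are all 0.
By inclusion–exclusion the count is 220 − 66 + 0 = 154.

154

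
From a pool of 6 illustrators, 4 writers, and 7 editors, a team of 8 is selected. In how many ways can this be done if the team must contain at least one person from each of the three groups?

Unrestricted: C(17,8) = 24310 ways to pick any 8 of the 17.
Selections missing a whole group: no illustrators → C(11,8) = 165; no writers → C(13,8) = 1287; no editors → C(10,8) = 45.
Add back selections omitting two groups (i.e. drawn from a single group): C(6,8) + C(4,8) + C(7,8) = 0.
By inclusion–exclusion: 24310 − 1497 + 0 = 22813.

22813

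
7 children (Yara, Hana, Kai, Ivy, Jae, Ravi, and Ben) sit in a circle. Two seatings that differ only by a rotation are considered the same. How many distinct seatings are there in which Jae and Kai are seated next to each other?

Treat {Jae, Kai} as one unit (2 internal orders) and seat the resulting 6 units around the table: (5)! circular arrangements.
So 2 × (5)! = 2 × 120 = 240.

240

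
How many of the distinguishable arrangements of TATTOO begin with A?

With the first slot taken by A, it remains to arrange the other 5 letters (TTTOO).
Those 5 letters have O appearing twice and T appearing 3 times, giving (5)!/(3!·2!) = 10.

10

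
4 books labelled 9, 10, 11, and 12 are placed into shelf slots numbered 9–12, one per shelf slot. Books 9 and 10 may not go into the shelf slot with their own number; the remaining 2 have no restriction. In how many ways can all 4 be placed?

Let Aᵢ (for i ∈ {9, 10}) be the placements that put book i in its forbidden shelf slot. Any j of these fix j positions, leaving (4−j)! ways to fill the rest, and there are C(2,j) ways to pick which j.
By inclusion–exclusion, the number of valid placements is Σ_{j=0}^{2} (−1)^j C(2,j)·(4−j)!.
Computing: 24 − 12 + 2 = 14.

14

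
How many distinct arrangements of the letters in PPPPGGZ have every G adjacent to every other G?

30

Treat the 2 copies of G as a single block. The multiset to arrange is then {GG, P, P, P, P, Z}, 6 items in all.
That gives (6)!/(4!) = 30 arrangements.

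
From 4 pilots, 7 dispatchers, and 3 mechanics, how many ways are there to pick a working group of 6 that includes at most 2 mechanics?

2838

Split by how many mechanics are chosen (0 through 2).
Sum: C(3,0)·C(11,6) + C(3,1)·C(11,5) + C(3,2)·C(11,4) = 462 + 1386 + 990 = 2838.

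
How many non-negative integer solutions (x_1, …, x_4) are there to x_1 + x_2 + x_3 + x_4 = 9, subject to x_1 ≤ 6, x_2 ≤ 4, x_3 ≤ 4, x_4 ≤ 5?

120

Without the upper bounds there are C(12,3) = 220 ways to split 9 among 4 variables.
Subtract solutions that violate a single cap (substitute x_i' = x_i − (cap_i+1)): x_1 ≥ 7 gives C(5,3) = 10; x_2 ≥ 5 gives C(7,3) = 35; x_3 ≥ 5 gives C(7,3) = 35; x_4 ≥ 6 gives C(6,3) = 20. Together 100.
No two caps can be exceeded simultaneously, so the pair terms are all 0.
By inclusion–exclusion the count is 220 − 100 + 0 = 120.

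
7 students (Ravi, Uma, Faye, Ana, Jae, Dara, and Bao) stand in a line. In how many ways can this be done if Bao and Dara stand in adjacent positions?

Glue Bao and Dara into one block (2 internal orders), leaving 6 units to arrange in a row.
That gives 2 × 6! = 2 × 720 = 1440.

1440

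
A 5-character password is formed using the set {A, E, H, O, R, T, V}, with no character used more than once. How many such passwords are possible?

Choose and order 5 of the 7 symbols: the first character has 7 options, the next 6, and so on down to 3.
7 × 6 × 5 × 4 × 3 = 2520.

2520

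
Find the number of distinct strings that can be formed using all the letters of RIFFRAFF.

Letter multiplicities in RIFFRAFF: A×1, F×4, I×1, R×2.
So there are 8! / (4!·2!) = 840 distinguishable arrangements.

840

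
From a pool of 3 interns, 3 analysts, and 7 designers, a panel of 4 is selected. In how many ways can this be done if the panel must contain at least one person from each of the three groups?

With no constraint there are C(13,4) = 715 possible selections.
Selections missing a whole group: no interns → C(10,4) = 210; no analysts → C(10,4) = 210; no designers → C(6,4) = 15.
Add back selections omitting two groups (i.e. drawn from a single group): C(3,4) + C(3,4) + C(7,4) = 35.
By inclusion–exclusion: 715 − 435 + 35 = 315.

315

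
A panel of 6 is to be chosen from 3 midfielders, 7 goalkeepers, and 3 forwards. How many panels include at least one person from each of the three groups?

Unrestricted: C(13,6) = 1716 ways to pick any 6 of the 13.
Subtract selections that omit an entire group: no midfielders → C(10,6) = 210; no goalkeepers → C(6,6) = 1; no forwards → C(10,6) = 210.
Add back selections omitting two groups (i.e. drawn from a single group): C(3,6) + C(7,6) + C(3,6) = 7.
By inclusion–exclusion: 1716 − 421 + 7 = 1302.

1302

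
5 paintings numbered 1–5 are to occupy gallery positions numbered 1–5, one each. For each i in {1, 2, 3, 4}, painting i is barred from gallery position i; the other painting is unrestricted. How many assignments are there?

Let Aᵢ (for 1 ≤ i ≤ 4) be the placements that put painting i in its forbidden gallery position. Any j of these fix j positions, leaving (5−j)! ways to fill the rest, and there are C(4,j) ways to pick which j.
By inclusion–exclusion, the number of valid placements is Σ_{j=0}^{4} (−1)^j C(4,j)·(5−j)!.
Computing: 120 − 96 + 36 − 8 + 1 = 53.

53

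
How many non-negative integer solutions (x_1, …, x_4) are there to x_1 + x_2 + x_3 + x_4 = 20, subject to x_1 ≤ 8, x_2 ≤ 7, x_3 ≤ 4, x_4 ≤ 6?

55

Without the upper bounds there are C(23,3) = 1771 ways to split 20 among 4 variables.
Subtract solutions that violate a single cap (substitute x_i' = x_i − (cap_i+1)): x_1 ≥ 9 gives C(14,3) = 364; x_2 ≥ 8 gives C(15,3) = 455; x_3 ≥ 5 gives C(18,3) = 816; x_4 ≥ 7 gives C(16,3) = 560. Together 2195.
Add back pairs where two caps are both exceeded: 20 + 84 + 35 + 120 + 56 + 165 = 480.
Subtract triples: 0 + 0 + 0 + 1 = 1.
By inclusion–exclusion the count is 1771 − 2195 + 480 − 1 = 55.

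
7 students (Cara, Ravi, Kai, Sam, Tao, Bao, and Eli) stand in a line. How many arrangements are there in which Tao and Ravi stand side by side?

Glue Tao and Ravi into one block (2 internal orders), leaving 6 units to arrange in a row.
That gives 2 × 6! = 2 × 720 = 1440.

1440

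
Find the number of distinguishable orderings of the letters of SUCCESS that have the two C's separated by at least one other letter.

300

Total arrangements of SUCCESS: 7!/(3!·2!) = 420.
Arrangements with the C's together: treat CC as one letter, giving (6)!/(3!) = 120.
Subtracting, 420 − 120 = 300 arrangements keep the C's apart.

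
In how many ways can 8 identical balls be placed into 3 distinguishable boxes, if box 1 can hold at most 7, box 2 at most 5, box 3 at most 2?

By stars and bars, unrestricted non-negative solutions to x_1+…+x_3 = 8 number C(8+2,2) = 45.
Subtract solutions that violate a single cap (substitute x_i' = x_i − (cap_i+1)): x_1 ≥ 8 gives C(2,2) = 1; x_2 ≥ 6 gives C(4,2) = 6; x_3 ≥ 3 gives C(7,2) = 21. Together 28.
No two caps can be exceeded simultaneously, so the pair terms are all 0.
By inclusion–exclusion the count is 45 − 28 + 0 = 17.

17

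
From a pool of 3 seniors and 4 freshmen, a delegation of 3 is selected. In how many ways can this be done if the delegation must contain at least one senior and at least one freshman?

30

Unrestricted: C(7,3) = 35 ways to pick any 3 of the 7.
Subtract selections that omit an entire group: no seniors → C(4,3) = 4; no freshmen → C(3,3) = 1.
Both groups omitted at once is impossible, so 35 − 5 = 30.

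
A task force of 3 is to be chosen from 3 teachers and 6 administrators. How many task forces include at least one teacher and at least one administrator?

63

Total 3-person selections from all 9: C(9,3) = 84.
Subtract selections that omit an entire group: no teachers → C(6,3) = 20; no administrators → C(3,3) = 1.
Both groups omitted at once is impossible, so 84 − 21 = 63.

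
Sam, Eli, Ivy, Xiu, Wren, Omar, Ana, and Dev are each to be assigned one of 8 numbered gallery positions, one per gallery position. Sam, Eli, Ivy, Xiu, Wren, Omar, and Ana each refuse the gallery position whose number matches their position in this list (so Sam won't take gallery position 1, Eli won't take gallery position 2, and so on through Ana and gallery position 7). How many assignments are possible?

16687

Let Aᵢ (for 1 ≤ i ≤ 7) be the placements that put person i in their forbidden gallery position. Any j of these fix j positions, leaving (8−j)! ways to fill the rest, and there are C(7,j) ways to pick which j.
By inclusion–exclusion, the number of valid placements is Σ_{j=0}^{7} (−1)^j C(7,j)·(8−j)!.
Computing: 40320 − 35280 + 15120 − 4200 + 840 − 126 + 14 − 1 = 16687.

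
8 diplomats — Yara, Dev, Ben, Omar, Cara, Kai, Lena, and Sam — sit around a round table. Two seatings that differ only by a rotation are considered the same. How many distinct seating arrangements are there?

5040

Around a circle, 8 distinct people have 8!/8 = (7)! = 5040 rotationally distinct seatings.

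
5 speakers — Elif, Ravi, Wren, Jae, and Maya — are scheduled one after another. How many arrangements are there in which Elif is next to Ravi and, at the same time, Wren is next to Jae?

Treat {Elif,Ravi} as one block (2 orders) and {Wren,Jae} as another (2 orders).
That leaves 3 units to arrange: 2 × 2 × 3! = 4 × 6 = 24.

24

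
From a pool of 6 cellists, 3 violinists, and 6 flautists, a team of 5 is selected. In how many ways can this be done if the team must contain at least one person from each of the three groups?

1971

With no constraint there are C(15,5) = 3003 possible selections.
Subtract selections that omit an entire group: no cellists → C(9,5) = 126; no violinists → C(12,5) = 792; no flautists → C(9,5) = 126.
Add back selections omitting two groups (i.e. drawn from a single group): C(6,5) + C(3,5) + C(6,5) = 12.
By inclusion–exclusion: 3003 − 1044 + 12 = 1971.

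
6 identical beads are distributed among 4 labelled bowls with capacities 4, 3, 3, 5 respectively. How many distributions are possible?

Ignoring the caps, the number of non-negative solutions to x_1+…+x_4 = 6 is C(9,3) = 84.
Subtract solutions that violate a single cap (substitute x_i' = x_i − (cap_i+1)): x_1 ≥ 5 gives C(4,3) = 4; x_2 ≥ 4 gives C(5,3) = 10; x_3 ≥ 4 gives C(5,3) = 10; x_4 ≥ 6 gives C(3,3) = 1. Together 25.
No two caps can be exceeded simultaneously, so the pair terms are all 0.
By inclusion–exclusion the count is 84 − 25 + 0 = 59.

59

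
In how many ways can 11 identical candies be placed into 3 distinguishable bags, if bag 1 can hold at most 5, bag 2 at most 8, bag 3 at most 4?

24

By stars and bars, unrestricted non-negative solutions to x_1+…+x_3 = 11 number C(11+2,2) = 78.
Subtract solutions that violate a single cap (substitute x_i' = x_i − (cap_i+1)): x_1 ≥ 6 gives C(7,2) = 21; x_2 ≥ 9 gives C(4,2) = 6; x_3 ≥ 5 gives C(8,2) = 28. Together 55.
Add back pairs where two caps are both exceeded: 0 + 1 + 0 = 1.
By inclusion–exclusion the count is 78 − 55 + 1 = 24.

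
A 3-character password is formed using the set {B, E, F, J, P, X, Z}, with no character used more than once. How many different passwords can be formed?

This is a permutation of 3 out of 7: P(7,3) = 7!/4!.
That product is 7 × 6 × 5 = 210.

210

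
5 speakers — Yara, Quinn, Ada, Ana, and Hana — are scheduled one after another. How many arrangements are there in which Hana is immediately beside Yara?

Place the 3 others and the Hana-Yara pair as 4 objects in a line; the pair has 2 internal arrangements.
So the count is 2·(4)! = 48.

48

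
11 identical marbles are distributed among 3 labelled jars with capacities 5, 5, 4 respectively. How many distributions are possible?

10

By stars and bars, unrestricted non-negative solutions to x_1+…+x_3 = 11 number C(11+2,2) = 78.
Subtract solutions that violate a single cap (substitute x_i' = x_i − (cap_i+1)): x_1 ≥ 6 gives C(7,2) = 21; x_2 ≥ 6 gives C(7,2) = 21; x_3 ≥ 5 gives C(8,2) = 28. Together 70.
Add back pairs where two caps are both exceeded: 0 + 1 + 1 = 2.
By inclusion–exclusion the count is 78 − 70 + 2 = 10.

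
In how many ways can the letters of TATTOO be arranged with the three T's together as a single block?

12

Treat the 3 copies of T as a single block. The multiset to arrange is then {TTT, A, O, O}, 4 items in all.
That gives (4)!/(2!) = 12 arrangements.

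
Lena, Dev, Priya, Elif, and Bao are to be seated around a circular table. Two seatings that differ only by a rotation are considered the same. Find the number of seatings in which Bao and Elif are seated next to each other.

Glue Bao and Elif into a block (2 internal orders). Seating 4 units around a circle gives (3)! arrangements.
So 2 × (3)! = 2 × 6 = 12.

12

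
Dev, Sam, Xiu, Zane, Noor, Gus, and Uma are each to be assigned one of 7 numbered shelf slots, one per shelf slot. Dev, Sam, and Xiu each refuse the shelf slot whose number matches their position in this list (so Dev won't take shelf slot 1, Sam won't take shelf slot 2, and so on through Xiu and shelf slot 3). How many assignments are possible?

Let Aᵢ (for i ∈ {1, 2, 3}) be the placements that put person i in their forbidden shelf slot. Any j of these fix j positions, leaving (7−j)! ways to fill the rest, and there are C(3,j) ways to pick which j.
By inclusion–exclusion, the number of valid placements is Σ_{j=0}^{3} (−1)^j C(3,j)·(7−j)!.
Computing: 5040 − 2160 + 360 − 24 = 3216.

3216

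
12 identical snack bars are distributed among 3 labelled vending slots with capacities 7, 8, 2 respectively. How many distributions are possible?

15

Without the upper bounds there are C(14,2) = 91 ways to split 12 among 3 vending slots.
Subtract solutions that violate a single cap (substitute x_i' = x_i − (cap_i+1)): x_1 ≥ 8 gives C(6,2) = 15; x_2 ≥ 9 gives C(5,2) = 10; x_3 ≥ 3 gives C(11,2) = 55. Together 80.
Add back pairs where two caps are both exceeded: 0 + 3 + 1 = 4.
By inclusion–exclusion the count is 91 − 80 + 4 = 15.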